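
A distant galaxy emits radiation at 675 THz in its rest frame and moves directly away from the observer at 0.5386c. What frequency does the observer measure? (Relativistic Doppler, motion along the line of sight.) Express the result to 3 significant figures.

Relativistic Doppler (source moving away): f_obs = f_src · √((1−β)/(1+β)).
With β = 0.5386: factor = √(0.4614/1.5386) = 0.54762.
f_obs = 675 × 0.54762 = 370 THz.

370 THz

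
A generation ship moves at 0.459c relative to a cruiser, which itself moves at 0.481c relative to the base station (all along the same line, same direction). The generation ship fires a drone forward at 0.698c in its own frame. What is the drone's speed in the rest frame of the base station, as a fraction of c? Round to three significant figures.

0.955c

Compose velocities in two stages. Stage 1 (into S'): u₁ = (0.698+0.459)/(1+0.698×0.459) = 0.87626.
Stage 2 (into S): u = (0.87626+0.481)/(1+0.87626×0.481) = 0.95482, so the speed is 0.955c.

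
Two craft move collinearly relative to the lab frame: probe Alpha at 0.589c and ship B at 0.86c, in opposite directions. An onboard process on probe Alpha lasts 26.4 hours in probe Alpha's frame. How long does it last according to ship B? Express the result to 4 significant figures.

Speed of probe Alpha in ship B's frame: u = (v_A + v_B)/(1 + v_A v_B/c²) = (0.589 + 0.86)/(1 + 0.589×0.86) = 1.449/1.50654 = 0.96181; |u| = 0.96181c.
At |u| = 0.96181c, γ = (1 − 0.925078)^(−1/2) = 3.6534.
Probe Alpha's interval is proper; time dilation gives Δt_B = γΔτ = 3.6534 × 26.4 hours = 96.45 hours.

96.45 hours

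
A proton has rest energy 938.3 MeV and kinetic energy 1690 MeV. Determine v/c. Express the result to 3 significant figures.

0.934

K = (γ−1)mc², so γ = 1 + 1690/938.3 = 2.8011.
Then v/c = √(1 − γ⁻²) = √(1 − 0.127451) = √0.872549 = 0.934.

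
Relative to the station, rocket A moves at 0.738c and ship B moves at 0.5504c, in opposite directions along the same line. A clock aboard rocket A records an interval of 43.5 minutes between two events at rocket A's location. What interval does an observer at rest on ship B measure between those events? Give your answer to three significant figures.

Transform rocket A's velocity into ship B's frame: (0.738 + 0.5504)/(1 + 0.738·0.5504) = 1.2884/1.4061952, so the relative speed is 0.91623c.
At |u| = 0.91623c, γ = (1 − 0.839477)^(−1/2) = 2.4959.
Rocket A's interval is proper; time dilation gives Δt_B = γΔτ = 2.4959 × 43.5 minutes = 109 minutes.

109 minutes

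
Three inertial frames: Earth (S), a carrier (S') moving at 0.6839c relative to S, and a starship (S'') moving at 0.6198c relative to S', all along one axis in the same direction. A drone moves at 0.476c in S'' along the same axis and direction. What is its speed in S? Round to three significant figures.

Apply u = (u'+v)/(1+u'v) twice. Drone in the carrier frame: (0.476+0.6198)/(1+0.476·0.6198) = 1.0958/1.2950248 = 0.84616c.
That velocity, transformed to the rest frame of Earth: (0.84616+0.6839)/(1+0.84616·0.6839) = 1.53006/1.578688824 = 0.9692c.

0.969c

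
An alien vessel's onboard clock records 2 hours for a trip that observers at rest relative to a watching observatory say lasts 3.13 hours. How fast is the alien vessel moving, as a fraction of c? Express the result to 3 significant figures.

γ = Δt/Δτ = 3.13/2 = 1.565.
β = √(1 − 1/γ²) = √(1 − 0.408292) = √0.591708 = 0.769.

0.769c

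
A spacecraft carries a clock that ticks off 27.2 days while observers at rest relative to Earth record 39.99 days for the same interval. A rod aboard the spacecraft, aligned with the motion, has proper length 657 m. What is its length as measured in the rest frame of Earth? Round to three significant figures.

447 m

γ = Δt/Δτ = 39.99/27.2 = 1.47022.
The rod contracts by the same γ: 657 m / 1.47022 = 447 m.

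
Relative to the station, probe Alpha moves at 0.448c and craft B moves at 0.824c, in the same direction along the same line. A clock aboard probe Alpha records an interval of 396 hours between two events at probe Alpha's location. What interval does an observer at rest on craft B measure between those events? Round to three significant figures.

Transform probe Alpha's velocity into craft B's frame: (0.448 − 0.824)/(1 − 0.448·0.824) = −0.376/0.630848, so the relative speed is 0.59602c.
At |u| = 0.59602c, γ = (1 − 0.35524)^(−1/2) = 1.2454.
The clock on probe Alpha records proper time, so craft B measures Δt = γΔτ = 1.2454 × 396 = 493 hours.

493 hours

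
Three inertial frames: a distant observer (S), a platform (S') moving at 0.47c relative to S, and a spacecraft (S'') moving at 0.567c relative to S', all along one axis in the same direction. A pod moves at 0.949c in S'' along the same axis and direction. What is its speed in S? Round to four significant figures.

0.9948c

First combine the pod and spacecraft (S''→S'): u₁ = (0.949 + 0.567)/(1 + 0.949×0.567) = 1.516/1.538083 = 0.98564.
Then combine with the platform (S'→S): u = (0.98564 + 0.47)/(1 + 0.98564×0.47) = 1.45564/1.4632508 = 0.9948.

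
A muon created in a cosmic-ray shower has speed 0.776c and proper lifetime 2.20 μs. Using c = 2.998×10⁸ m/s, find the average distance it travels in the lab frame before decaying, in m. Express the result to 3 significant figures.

γ = 1/√(1 − β²) = 1/√(1 − 0.602176) = 1/√0.397824 = 1/0.630733 = 1.5855.
Lab-frame lifetime: Δt = γτ = 1.5855 × 2.20 μs = 3.4881 μs.
Distance: d = vΔt = 0.776 × 2.998×10⁸ m/s × 3.4881×10^-6 s = 811 m.

811 m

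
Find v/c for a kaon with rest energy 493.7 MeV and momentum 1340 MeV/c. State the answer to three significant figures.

0.938

βγ = pc/(mc²) = 1340/493.7 = 2.7142.
Since γ² = 1 + (βγ)² = 8.36688, γ = √8.36688 = 2.89256, and β = (βγ)/γ = 2.7142/2.89256 = 0.938.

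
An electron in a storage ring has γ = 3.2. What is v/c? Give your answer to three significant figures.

0.950

β = √(1 − 1/γ²) = √(1 − 1/10.24) = √0.902344 = 0.950.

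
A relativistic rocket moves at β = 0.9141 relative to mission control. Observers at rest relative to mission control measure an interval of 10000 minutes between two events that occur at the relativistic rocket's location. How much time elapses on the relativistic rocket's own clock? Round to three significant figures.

4050 minutes

γ = 1/√(1 − β²) = 1/√(1 − 0.83557881) = 1/√0.16442119 = 1/0.405489 = 2.4662.
The relativistic rocket's clock runs slow as seen from mission control, so Δτ = Δt/γ = 10000/2.4662 = 4050 minutes.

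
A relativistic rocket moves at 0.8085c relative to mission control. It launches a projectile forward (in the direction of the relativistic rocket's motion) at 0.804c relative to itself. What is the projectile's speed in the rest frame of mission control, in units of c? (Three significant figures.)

0.977c

Relativistic velocity addition: u = (u' + v)/(1 + u'v/c²), with u' = 0.804c and v = 0.8085c.
Numerator: 0.804 + 0.8085 = 1.6125. Denominator: 1 + (0.804)(0.8085) = 1.650034.
u = 1.6125/1.650034 = 0.97725, so the speed is 0.977c.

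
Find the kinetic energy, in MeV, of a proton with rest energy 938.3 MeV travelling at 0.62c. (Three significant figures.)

Lorentz factor: γ = (1 − 0.3844)^(−1/2) = 1.27453.
Kinetic energy: K = (γ − 1)mc² = (1.27453 − 1) × 938.3 MeV = 0.27453 × 938.3 = 258 MeV.

258 MeV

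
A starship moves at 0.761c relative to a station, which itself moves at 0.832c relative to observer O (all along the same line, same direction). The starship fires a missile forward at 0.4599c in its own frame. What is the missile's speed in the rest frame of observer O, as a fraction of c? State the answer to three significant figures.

0.991c

Apply u = (u'+v)/(1+u'v) twice. Missile in the station frame: (0.4599+0.761)/(1+0.4599·0.761) = 1.2209/1.3499839 = 0.90438c.
That velocity, transformed to the rest frame of observer O: (0.90438+0.832)/(1+0.90438·0.832) = 1.73638/1.75244416 = 0.99083c.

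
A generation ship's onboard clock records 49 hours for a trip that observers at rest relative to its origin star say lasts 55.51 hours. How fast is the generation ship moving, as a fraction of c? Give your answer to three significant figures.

0.470c

γ = Δt/Δτ = 55.51/49 = 1.1329.
β = √(1 − 1/γ²) = √(1 − 0.779142) = √0.220858 = 0.470.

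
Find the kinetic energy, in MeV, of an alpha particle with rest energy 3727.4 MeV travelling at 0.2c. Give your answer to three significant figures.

76.9 MeV

With β = 0.2, γ = 1/√(1 − 0.2²) = 1/√0.96 = 1.020621.
Kinetic energy: K = (γ − 1)mc² = (1.020621 − 1) × 3727.4 MeV = 0.020621 × 3727.4 = 76.9 MeV.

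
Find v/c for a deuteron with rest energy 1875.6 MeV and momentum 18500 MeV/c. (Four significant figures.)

βγ = pc/(mc²) = 18500/1875.6 = 9.8635.
Since γ² = 1 + (βγ)² = 98.2886, γ = √98.2886 = 9.91406, and β = (βγ)/γ = 9.8635/9.91406 = 0.9949.

0.9949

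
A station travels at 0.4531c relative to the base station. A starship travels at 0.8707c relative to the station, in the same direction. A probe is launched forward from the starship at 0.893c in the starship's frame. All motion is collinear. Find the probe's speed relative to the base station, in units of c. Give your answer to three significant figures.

First combine the probe and starship (S''→S'): u₁ = (0.893 + 0.8707)/(1 + 0.893×0.8707) = 1.7637/1.7775351 = 0.99222.
Then combine with the station (S'→S): u = (0.99222 + 0.4531)/(1 + 0.99222×0.4531) = 1.44532/1.449574882 = 0.99706.

0.997c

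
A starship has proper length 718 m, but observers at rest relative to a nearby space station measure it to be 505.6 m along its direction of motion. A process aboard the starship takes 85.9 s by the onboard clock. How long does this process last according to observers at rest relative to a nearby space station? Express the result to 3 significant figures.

γ = L₀/L = 718/505.6 = 1.42009.
The same γ dilates the second interval: 1.42009 × 85.9 s = 122 s.

122 s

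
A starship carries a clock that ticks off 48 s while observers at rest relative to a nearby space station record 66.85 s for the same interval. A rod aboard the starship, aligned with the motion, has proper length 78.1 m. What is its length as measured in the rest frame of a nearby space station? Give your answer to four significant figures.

56.08 m

γ = Δt/Δτ = 66.85/48 = 1.39271.
The rod contracts by the same γ: 78.1 m / 1.39271 = 56.08 m.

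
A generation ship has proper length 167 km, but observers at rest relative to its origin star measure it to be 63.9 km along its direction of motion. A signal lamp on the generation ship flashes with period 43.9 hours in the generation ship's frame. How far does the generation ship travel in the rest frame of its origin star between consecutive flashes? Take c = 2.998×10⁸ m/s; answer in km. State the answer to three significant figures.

Length contraction gives γ = L₀/L = 167/63.9 = 2.61346.
β = √(1 − 1/γ²) = 0.9239. Lab-frame period = γτ = 2.61346×43.9 hours = 114.73 hours. Distance = βc × γτ = 0.9239 × 2.998×10⁸ m/s × 413028 s = 1.1440×10^14 m = 1.14×10^11 km.

1.14×10^11 km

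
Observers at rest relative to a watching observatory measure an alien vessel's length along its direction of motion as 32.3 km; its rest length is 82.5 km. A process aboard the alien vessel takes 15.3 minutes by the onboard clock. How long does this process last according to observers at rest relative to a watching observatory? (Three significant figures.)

39.1 minutes

From L = L₀/γ: γ = 82.5/32.3 = 2.55418.
The same γ dilates the second interval: 2.55418 × 15.3 minutes = 39.1 minutes.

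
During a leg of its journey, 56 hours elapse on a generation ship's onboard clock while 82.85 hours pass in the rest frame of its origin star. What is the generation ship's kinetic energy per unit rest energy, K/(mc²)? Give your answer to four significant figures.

From Δt = γΔτ: γ = 82.85/56 = 1.47946.
Since K = (γ−1)mc², K/(mc²) = 1.47946 − 1 = 0.4795.

0.4795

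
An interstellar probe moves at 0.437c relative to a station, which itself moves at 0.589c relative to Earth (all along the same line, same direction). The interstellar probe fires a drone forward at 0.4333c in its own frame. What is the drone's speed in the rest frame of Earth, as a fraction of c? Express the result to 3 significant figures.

Compose velocities in two stages. Stage 1 (into S'): u₁ = (0.4333+0.437)/(1+0.4333×0.437) = 0.73174.
Stage 2 (into S): u = (0.73174+0.589)/(1+0.73174×0.589) = 0.92295, so the speed is 0.923c.

0.923c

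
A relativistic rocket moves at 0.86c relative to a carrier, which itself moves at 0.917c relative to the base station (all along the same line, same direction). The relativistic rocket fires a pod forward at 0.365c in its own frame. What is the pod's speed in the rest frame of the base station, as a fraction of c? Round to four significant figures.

0.9970c

First combine the pod and relativistic rocket (S''→S'): u₁ = (0.365 + 0.86)/(1 + 0.365×0.86) = 1.225/1.3139 = 0.93234.
Then combine with the carrier (S'→S): u = (0.93234 + 0.917)/(1 + 0.93234×0.917) = 1.84934/1.85495578 = 0.99697.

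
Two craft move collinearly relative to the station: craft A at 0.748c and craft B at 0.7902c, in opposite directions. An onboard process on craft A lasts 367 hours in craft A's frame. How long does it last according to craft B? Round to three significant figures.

Transform craft A's velocity into craft B's frame: (0.748 + 0.7902)/(1 + 0.748·0.7902) = 1.5382/1.5910696, so the relative speed is 0.96677c.
At |u| = 0.96677c, γ = (1 − 0.934644)^(−1/2) = 3.9116.
Craft A's interval is proper; time dilation gives Δt_B = γΔτ = 3.9116 × 367 hours = 1440 hours.

1440 hours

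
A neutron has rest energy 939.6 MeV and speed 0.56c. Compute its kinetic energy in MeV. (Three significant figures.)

195 MeV

Lorentz factor: γ = (1 − 0.3136)^(−1/2) = 1.20701.
Kinetic energy: K = (γ − 1)mc² = (1.20701 − 1) × 939.6 MeV = 0.20701 × 939.6 = 195 MeV.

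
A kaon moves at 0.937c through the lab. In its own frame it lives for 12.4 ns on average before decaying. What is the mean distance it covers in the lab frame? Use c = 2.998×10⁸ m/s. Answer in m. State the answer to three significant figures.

β² = 0.877969, so γ = 1/√0.122031 = 2.8626.
Lab-frame lifetime: Δt = γτ = 2.8626 × 12.4 ns = 35.496 ns.
Distance: d = vΔt = 0.937 × 2.998×10⁸ m/s × 3.5496×10^-8 s = 9.97 m.

9.97 m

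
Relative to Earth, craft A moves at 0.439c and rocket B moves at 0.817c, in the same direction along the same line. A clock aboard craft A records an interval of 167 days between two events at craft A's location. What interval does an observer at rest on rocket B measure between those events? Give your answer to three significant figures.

207 days

Speed of craft A in rocket B's frame: u = (v_A − v_B)/(1 − v_A v_B/c²) = (0.439 − 0.817)/(1 − 0.439×0.817) = −0.378/0.641337 = −0.58939; |u| = 0.58939c.
γ for this relative speed: γ = 1/√(1 − 0.347381) = 1.2379.
Craft A's interval is proper; time dilation gives Δt_B = γΔτ = 1.2379 × 167 days = 207 days.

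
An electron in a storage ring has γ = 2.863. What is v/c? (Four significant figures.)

0.9370

β = √(1 − 1/γ²) = √(1 − 1/8.196769) = √0.878001 = 0.9370.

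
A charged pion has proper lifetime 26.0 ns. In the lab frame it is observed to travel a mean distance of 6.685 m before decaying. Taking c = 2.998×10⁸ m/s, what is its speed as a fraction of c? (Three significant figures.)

0.651c

Let x = d/(cτ) = 6.685 m / (2.998×10⁸ m/s × 2.600×10^-8 s) = 0.85762. Since d = βγcτ, x = βγ = β/√(1−β²).
Solving: β² = x²/(1+x²) = 0.735512/1.735512 = 0.423801, so β = 0.651.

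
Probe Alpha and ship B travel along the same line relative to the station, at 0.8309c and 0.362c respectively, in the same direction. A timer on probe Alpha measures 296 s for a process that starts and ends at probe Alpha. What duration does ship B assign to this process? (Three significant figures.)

Transform probe Alpha's velocity into ship B's frame: (0.8309 − 0.362)/(1 − 0.8309·0.362) = 0.4689/0.6992142, so the relative speed is 0.67061c.
At |u| = 0.67061c, γ = (1 − 0.449718)^(−1/2) = 1.3481.
The clock on probe Alpha records proper time, so ship B measures Δt = γΔτ = 1.3481 × 296 = 399 s.

399 s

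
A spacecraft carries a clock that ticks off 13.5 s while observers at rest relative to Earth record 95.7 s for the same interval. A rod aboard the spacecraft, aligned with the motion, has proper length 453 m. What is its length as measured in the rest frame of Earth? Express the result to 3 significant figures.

From Δt = γΔτ: γ = 95.7/13.5 = 7.08889.
The rod contracts by the same γ: 453 m / 7.08889 = 63.9 m.

63.9 m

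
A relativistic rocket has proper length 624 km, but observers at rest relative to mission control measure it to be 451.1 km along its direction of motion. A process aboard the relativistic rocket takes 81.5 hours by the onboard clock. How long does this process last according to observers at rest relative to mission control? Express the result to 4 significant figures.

112.7 hours

From L = L₀/γ: γ = 624/451.1 = 1.38329.
The same γ dilates the second interval: 1.38329 × 81.5 hours = 112.7 hours.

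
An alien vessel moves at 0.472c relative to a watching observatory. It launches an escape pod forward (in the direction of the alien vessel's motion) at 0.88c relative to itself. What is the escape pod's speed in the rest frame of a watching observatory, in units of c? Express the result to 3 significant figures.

0.955c

Relativistic velocity addition: u = (u' + v)/(1 + u'v/c²), with u' = 0.88c and v = 0.472c.
Numerator: 0.88 + 0.472 = 1.352. Denominator: 1 + (0.88)(0.472) = 1.41536.
u = 1.352/1.41536 = 0.95523, so the speed is 0.955c.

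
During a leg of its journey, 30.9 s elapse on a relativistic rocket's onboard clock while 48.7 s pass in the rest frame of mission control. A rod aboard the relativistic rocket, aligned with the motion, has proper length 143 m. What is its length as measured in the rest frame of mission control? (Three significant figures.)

From Δt = γΔτ: γ = 48.7/30.9 = 1.57605.
L = L₀/γ = 143/1.57605 = 90.7 m.

90.7 m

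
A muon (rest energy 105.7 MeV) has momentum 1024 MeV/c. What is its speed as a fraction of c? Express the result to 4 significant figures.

βγ = pc/(mc²) = 1024/105.7 = 9.6878.
Since γ² = 1 + (βγ)² = 94.8535, γ = √94.8535 = 9.73928, and β = (βγ)/γ = 9.6878/9.73928 = 0.9947.

0.9947c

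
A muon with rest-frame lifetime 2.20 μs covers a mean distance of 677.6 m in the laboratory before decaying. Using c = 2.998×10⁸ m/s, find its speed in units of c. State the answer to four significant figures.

0.7166c

d = βγcτ ⇒ βγ = d/(cτ) = 677.6 m / (659.56 m) = 1.0274.
β = (βγ)/√(1+(βγ)²) = 1.0274/√2.05555 = 0.7166.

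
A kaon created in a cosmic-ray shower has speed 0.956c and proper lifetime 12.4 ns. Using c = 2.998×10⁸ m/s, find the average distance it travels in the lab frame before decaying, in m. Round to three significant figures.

γ = 1/√(1 − β²) = 1/√(1 − 0.913936) = 1/√0.086064 = 1/0.293367 = 3.4087.
Lab-frame lifetime: Δt = γτ = 3.4087 × 12.4 ns = 42.268 ns.
Distance: d = vΔt = 0.956 × 2.998×10⁸ m/s × 4.2268×10^-8 s = 12.1 m.

12.1 m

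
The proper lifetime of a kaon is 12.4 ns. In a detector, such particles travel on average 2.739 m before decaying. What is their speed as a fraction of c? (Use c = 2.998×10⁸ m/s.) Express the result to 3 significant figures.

Let x = d/(cτ) = 2.739 m / (2.998×10⁸ m/s × 1.240×10^-8 s) = 0.73678. Since d = βγcτ, x = βγ = β/√(1−β²).
Solving: β² = x²/(1+x²) = 0.542845/1.542845 = 0.351847, so β = 0.593.

0.593c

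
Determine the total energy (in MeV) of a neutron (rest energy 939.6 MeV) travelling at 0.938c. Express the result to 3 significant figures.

2710 MeV

Lorentz factor: γ = (1 − 0.879844)^(−1/2) = 2.8849.
Total energy: E = γmc² = 2.8849 × 939.6 MeV = 2710 MeV.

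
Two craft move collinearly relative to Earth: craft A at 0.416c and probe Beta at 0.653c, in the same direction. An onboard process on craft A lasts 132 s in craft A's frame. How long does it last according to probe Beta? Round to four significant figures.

139.6 s

Speed of craft A in probe Beta's frame: u = (v_A − v_B)/(1 − v_A v_B/c²) = (0.416 − 0.653)/(1 − 0.416×0.653) = −0.237/0.728352 = −0.32539; |u| = 0.32539c.
γ for this relative speed: γ = 1/√(1 − 0.105879) = 1.0576.
Craft A's interval is proper; time dilation gives Δt_B = γΔτ = 1.0576 × 132 s = 139.6 s.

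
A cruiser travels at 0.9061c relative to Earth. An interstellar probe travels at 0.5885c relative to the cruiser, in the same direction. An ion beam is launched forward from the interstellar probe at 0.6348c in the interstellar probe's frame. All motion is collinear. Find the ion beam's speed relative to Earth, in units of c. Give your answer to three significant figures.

0.994c

First combine the ion beam and interstellar probe (S''→S'): u₁ = (0.6348 + 0.5885)/(1 + 0.6348×0.5885) = 1.2233/1.3735798 = 0.89059.
Then combine with the cruiser (S'→S): u = (0.89059 + 0.9061)/(1 + 0.89059×0.9061) = 1.79669/1.806963599 = 0.99431.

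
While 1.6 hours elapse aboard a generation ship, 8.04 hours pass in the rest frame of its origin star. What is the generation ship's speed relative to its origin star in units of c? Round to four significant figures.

γ = Δt/Δτ = 8.04/1.6 = 5.025.
β = √(1 − 1/γ²) = √(1 − 0.039603) = √0.960397 = 0.9800.

0.9800c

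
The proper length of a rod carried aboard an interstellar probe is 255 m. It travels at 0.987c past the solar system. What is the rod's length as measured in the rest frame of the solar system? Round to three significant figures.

γ = 1/√(1 − β²) = 1/√(1 − 0.974169) = 1/√0.025831 = 1/0.16072 = 6.222.
Along the direction of motion the measured length is L₀/γ = 255/6.222 = 41.0 m.

41.0 m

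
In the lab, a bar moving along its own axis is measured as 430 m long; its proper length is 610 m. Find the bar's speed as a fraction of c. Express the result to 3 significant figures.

Length contraction gives γ = L₀/L = 610/430 = 1.4186.
β = √(1 − 1/γ²) = √0.503087 = 0.709.

0.709c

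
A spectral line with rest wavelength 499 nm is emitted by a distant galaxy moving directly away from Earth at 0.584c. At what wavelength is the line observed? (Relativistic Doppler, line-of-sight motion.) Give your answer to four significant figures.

973.7 nm

Relativistic Doppler for wavelength: λ_obs = λ_src · √((1+β)/(1−β)).
With β = 0.584: factor = √(1.584/0.416) = 1.9513.
λ_obs = 499 × 1.9513 = 973.7 nm.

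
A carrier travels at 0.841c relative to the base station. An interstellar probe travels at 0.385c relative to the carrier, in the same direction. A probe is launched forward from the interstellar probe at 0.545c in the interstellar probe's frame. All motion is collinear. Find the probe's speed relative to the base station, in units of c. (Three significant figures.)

Apply u = (u'+v)/(1+u'v) twice. Probe in the carrier frame: (0.545+0.385)/(1+0.545·0.385) = 0.93/1.209825 = 0.76871c.
That velocity, transformed to the rest frame of the base station: (0.76871+0.841)/(1+0.76871·0.841) = 1.60971/1.64648511 = 0.97766c.

0.978c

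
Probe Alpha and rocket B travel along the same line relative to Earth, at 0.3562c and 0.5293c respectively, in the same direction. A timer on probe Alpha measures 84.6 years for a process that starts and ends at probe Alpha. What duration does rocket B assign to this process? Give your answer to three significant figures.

86.6 years

Transform probe Alpha's velocity into rocket B's frame: (0.3562 − 0.5293)/(1 − 0.3562·0.5293) = −0.1731/0.81146334, so the relative speed is 0.21332c.
γ for this relative speed: γ = 1/√(1 − 0.0455054) = 1.0236.
Probe Alpha's interval is proper; time dilation gives Δt_B = γΔτ = 1.0236 × 84.6 years = 86.6 years.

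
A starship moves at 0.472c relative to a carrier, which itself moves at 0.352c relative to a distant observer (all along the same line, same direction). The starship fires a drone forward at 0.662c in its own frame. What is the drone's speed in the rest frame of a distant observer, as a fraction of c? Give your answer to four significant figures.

First combine the drone and starship (S''→S'): u₁ = (0.662 + 0.472)/(1 + 0.662×0.472) = 1.134/1.312464 = 0.86402.
Then combine with the carrier (S'→S): u = (0.86402 + 0.352)/(1 + 0.86402×0.352) = 1.21602/1.30413504 = 0.93243.

0.9324c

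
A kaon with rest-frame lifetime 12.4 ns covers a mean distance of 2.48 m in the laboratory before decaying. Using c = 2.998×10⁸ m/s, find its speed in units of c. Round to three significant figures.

Lab distance = (lab lifetime)·v = γτ·βc, so βγ = d/(cτ) = 2.480/(2.998×10⁸ × 1.240×10^-8) = 0.66711.
With βγ = 0.66711: γ² = 1 + (βγ)² = 1.445036, and β = (βγ)/γ = 0.66711/1.2021 = 0.555.

0.555c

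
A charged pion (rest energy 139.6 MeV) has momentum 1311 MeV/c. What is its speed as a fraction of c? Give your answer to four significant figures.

βγ = pc/(mc²) = 1311/139.6 = 9.3911.
Since γ² = 1 + (βγ)² = 89.1928, γ = √89.1928 = 9.44419, and β = (βγ)/γ = 9.3911/9.44419 = 0.9944.

0.9944c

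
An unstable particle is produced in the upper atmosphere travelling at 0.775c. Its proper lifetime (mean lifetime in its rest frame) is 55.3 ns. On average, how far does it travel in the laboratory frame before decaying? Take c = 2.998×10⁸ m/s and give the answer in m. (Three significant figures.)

γ = 1/√(1 − β²) = 1/√(1 − 0.600625) = 1/√0.399375 = 1/0.631961 = 1.5824.
Lab-frame lifetime: Δt = γτ = 1.5824 × 55.3 ns = 87.507 ns.
Distance: d = vΔt = 0.775 × 2.998×10⁸ m/s × 8.7507×10^-8 s = 20.3 m.

20.3 m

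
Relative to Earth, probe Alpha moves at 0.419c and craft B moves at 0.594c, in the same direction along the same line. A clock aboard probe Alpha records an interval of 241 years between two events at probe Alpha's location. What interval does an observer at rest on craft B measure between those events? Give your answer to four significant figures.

247.8 years

Transform probe Alpha's velocity into craft B's frame: (0.419 − 0.594)/(1 − 0.419·0.594) = −0.175/0.751114, so the relative speed is 0.23299c.
γ for this relative speed: γ = 1/√(1 − 0.0542843) = 1.0283.
The clock on probe Alpha records proper time, so craft B measures Δt = γΔτ = 1.0283 × 241 = 247.8 years.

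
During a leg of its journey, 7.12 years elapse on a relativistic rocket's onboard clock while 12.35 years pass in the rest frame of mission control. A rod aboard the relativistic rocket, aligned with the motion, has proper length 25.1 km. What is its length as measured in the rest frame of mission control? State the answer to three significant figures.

14.5 km

From Δt = γΔτ: γ = 12.35/7.12 = 1.73455.
L = L₀/γ = 25.1/1.73455 = 14.5 km.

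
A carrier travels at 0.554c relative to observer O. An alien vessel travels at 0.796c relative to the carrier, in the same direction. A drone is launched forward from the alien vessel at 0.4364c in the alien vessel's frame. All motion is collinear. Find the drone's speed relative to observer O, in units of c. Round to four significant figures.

0.9747c

First combine the drone and alien vessel (S''→S'): u₁ = (0.4364 + 0.796)/(1 + 0.4364×0.796) = 1.2324/1.3473744 = 0.91467.
Then combine with the carrier (S'→S): u = (0.91467 + 0.554)/(1 + 0.91467×0.554) = 1.46867/1.50672718 = 0.97474.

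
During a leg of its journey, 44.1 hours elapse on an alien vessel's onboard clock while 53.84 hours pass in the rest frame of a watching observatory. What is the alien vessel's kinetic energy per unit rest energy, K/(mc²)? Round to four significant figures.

0.2209

The time-dilation ratio gives γ = 53.84/44.1 = 1.22086.
Since K = (γ−1)mc², K/(mc²) = 1.22086 − 1 = 0.2209.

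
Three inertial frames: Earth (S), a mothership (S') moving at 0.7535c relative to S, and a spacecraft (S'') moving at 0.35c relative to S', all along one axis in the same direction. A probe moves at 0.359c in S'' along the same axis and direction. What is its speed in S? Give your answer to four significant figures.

First combine the probe and spacecraft (S''→S'): u₁ = (0.359 + 0.35)/(1 + 0.359×0.35) = 0.709/1.12565 = 0.62986.
Then combine with the mothership (S'→S): u = (0.62986 + 0.7535)/(1 + 0.62986×0.7535) = 1.38336/1.47459951 = 0.93813.

0.9381c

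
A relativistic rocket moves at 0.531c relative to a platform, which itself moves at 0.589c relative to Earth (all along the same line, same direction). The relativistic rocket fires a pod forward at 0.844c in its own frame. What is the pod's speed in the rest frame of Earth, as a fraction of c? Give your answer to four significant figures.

0.9867c

First combine the pod and relativistic rocket (S''→S'): u₁ = (0.844 + 0.531)/(1 + 0.844×0.531) = 1.375/1.448164 = 0.94948.
Then combine with the platform (S'→S): u = (0.94948 + 0.589)/(1 + 0.94948×0.589) = 1.53848/1.55924372 = 0.98668.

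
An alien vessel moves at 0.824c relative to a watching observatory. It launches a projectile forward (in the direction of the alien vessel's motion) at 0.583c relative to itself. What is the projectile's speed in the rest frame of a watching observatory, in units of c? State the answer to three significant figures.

In units of c, u = (u' + v)/(1 + u'v) with u' = 0.583 and v = 0.824.
Numerator: 0.583 + 0.824 = 1.407. Denominator: 1 + (0.583)(0.824) = 1.480392.
u = 1.407/1.480392 = 0.95042, so the speed is 0.950c.

0.950c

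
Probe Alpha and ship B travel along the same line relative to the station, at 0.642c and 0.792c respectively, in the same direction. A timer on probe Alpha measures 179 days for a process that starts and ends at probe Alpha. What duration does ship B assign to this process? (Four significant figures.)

188.0 days

The velocity of probe Alpha relative to ship B is (0.642 − 0.792)c / (1 − 0.642×0.792) = −0.30517c; relative speed 0.30517c.
At |u| = 0.30517c, γ = (1 − 0.0931287)^(−1/2) = 1.0501.
Probe Alpha's interval is proper; time dilation gives Δt_B = γΔτ = 1.0501 × 179 days = 188.0 days.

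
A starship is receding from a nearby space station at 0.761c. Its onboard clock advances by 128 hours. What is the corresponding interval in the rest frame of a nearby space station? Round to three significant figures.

197 hours

Lorentz factor: γ = (1 − 0.579121)^(−1/2) = 1.5414.
Time dilation: Δt = γ·Δτ = 1.5414 × 128 = 197 hours.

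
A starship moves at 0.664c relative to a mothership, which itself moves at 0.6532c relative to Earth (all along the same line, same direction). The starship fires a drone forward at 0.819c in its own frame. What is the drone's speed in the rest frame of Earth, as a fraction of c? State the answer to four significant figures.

0.9916c

Compose velocities in two stages. Stage 1 (into S'): u₁ = (0.819+0.664)/(1+0.819×0.664) = 0.96061.
Stage 2 (into S): u = (0.96061+0.6532)/(1+0.96061×0.6532) = 0.99161, so the speed is 0.9916c.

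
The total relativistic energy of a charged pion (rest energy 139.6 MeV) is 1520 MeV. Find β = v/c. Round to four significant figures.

γ = E/(mc²) = 1520/139.6 = 10.888.
β = √(1 − 1/γ²) = √(1 − 0.00843536) = √0.99156464 = 0.9958.

0.9958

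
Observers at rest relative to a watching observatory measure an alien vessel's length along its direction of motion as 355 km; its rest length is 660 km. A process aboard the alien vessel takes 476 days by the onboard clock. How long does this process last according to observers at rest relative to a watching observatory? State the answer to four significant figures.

From L = L₀/γ: γ = 660/355 = 1.85915.
The same γ dilates the second interval: 1.85915 × 476 days = 885.0 days.

885.0 days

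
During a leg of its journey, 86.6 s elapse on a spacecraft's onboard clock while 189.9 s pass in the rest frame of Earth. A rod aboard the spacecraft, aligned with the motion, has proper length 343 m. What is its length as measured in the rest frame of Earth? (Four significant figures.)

γ = Δt/Δτ = 189.9/86.6 = 2.19284.
L = L₀/γ = 343/2.19284 = 156.4 m.

156.4 m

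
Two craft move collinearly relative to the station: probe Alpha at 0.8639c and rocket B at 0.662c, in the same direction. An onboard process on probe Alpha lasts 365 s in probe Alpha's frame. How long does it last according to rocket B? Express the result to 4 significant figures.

The velocity of probe Alpha relative to rocket B is (0.8639 − 0.662)c / (1 − 0.8639×0.662) = 0.47162c; relative speed 0.47162c.
At |u| = 0.47162c, γ = (1 − 0.222425)^(−1/2) = 1.134.
The clock on probe Alpha records proper time, so rocket B measures Δt = γΔτ = 1.134 × 365 = 413.9 s.

413.9 s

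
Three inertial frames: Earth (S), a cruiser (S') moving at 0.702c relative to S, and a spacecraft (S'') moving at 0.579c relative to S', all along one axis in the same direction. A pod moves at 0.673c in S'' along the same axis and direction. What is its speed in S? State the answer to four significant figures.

Apply u = (u'+v)/(1+u'v) twice. Pod in the cruiser frame: (0.673+0.579)/(1+0.673·0.579) = 1.252/1.389667 = 0.90094c.
That velocity, transformed to the rest frame of Earth: (0.90094+0.702)/(1+0.90094·0.702) = 1.60294/1.63245988 = 0.98192c.

0.9819c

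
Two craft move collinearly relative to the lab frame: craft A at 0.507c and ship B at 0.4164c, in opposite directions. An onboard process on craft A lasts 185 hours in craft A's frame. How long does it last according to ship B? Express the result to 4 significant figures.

285.9 hours

Speed of craft A in ship B's frame: u = (v_A + v_B)/(1 + v_A v_B/c²) = (0.507 + 0.4164)/(1 + 0.507×0.4164) = 0.9234/1.2111148 = 0.76244; |u| = 0.76244c.
γ for this relative speed: γ = 1/√(1 − 0.581315) = 1.5455.
The clock on craft A records proper time, so ship B measures Δt = γΔτ = 1.5455 × 185 = 285.9 hours.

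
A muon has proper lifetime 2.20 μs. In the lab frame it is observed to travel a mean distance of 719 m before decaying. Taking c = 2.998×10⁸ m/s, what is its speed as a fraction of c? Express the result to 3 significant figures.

0.737c

Lab distance = (lab lifetime)·v = γτ·βc, so βγ = d/(cτ) = 719.0/(2.998×10⁸ × 2.200×10^-6) = 1.0901.
With βγ = 1.0901: γ² = 1 + (βγ)² = 2.18832, and β = (βγ)/γ = 1.0901/1.4793 = 0.737.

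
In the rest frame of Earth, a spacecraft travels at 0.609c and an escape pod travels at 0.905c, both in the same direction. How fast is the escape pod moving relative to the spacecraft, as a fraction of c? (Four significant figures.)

Transform to the spacecraft's frame: u' = (u − v)/(1 − uv/c²).
u' = (0.905 − 0.609)/(1 − 0.905×0.609) = 0.296/0.448855 = 0.65946.
Speed in the spacecraft's frame: 0.6595c (in the same direction).

0.6595c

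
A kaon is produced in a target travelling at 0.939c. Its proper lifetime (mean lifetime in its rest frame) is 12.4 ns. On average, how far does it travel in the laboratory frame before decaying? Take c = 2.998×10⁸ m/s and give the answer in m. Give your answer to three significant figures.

10.1 m

Lorentz factor: γ = (1 − 0.881721)^(−1/2) = 2.9077.
Lab-frame lifetime: Δt = γτ = 2.9077 × 12.4 ns = 36.055 ns.
Distance: d = vΔt = 0.939 × 2.998×10⁸ m/s × 3.6055×10^-8 s = 10.1 m.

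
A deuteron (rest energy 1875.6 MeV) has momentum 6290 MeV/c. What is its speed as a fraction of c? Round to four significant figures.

pc/(mc²) = 6290/1875.6 = 3.3536 = βγ = β/√(1−β²).
So β² = x²/(1 + x²) with x = 3.3536: x² = 11.2466, β² = 11.2466/12.2466 = 0.918345, β = 0.9583.

0.9583c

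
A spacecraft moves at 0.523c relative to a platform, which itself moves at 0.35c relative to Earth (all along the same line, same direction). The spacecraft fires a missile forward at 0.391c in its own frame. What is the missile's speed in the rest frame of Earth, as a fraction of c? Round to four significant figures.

Compose velocities in two stages. Stage 1 (into S'): u₁ = (0.391+0.523)/(1+0.391×0.523) = 0.75883.
Stage 2 (into S): u = (0.75883+0.35)/(1+0.75883×0.35) = 0.87614, so the speed is 0.8761c.

0.8761c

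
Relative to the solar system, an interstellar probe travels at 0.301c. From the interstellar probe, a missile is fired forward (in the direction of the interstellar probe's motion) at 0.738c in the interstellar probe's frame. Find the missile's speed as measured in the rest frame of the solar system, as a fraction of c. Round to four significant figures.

In units of c, u = (u' + v)/(1 + u'v) with u' = 0.738 and v = 0.301.
Numerator: 0.738 + 0.301 = 1.039. Denominator: 1 + (0.738)(0.301) = 1.222138.
u = 1.039/1.222138 = 0.85015, so the speed is 0.8501c.

0.8501c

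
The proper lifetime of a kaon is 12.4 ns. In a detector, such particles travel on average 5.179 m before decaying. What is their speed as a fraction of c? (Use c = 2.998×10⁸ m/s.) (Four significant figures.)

0.8124c

d = βγcτ ⇒ βγ = d/(cτ) = 5.179 m / (3.71752 m) = 1.3931.
β = (βγ)/√(1+(βγ)²) = 1.3931/√2.94073 = 0.8124.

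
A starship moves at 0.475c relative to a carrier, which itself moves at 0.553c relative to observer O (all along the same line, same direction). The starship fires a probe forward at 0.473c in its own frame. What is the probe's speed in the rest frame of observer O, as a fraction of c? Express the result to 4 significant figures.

Apply u = (u'+v)/(1+u'v) twice. Probe in the carrier frame: (0.473+0.475)/(1+0.473·0.475) = 0.948/1.224675 = 0.77408c.
That velocity, transformed to the rest frame of observer O: (0.77408+0.553)/(1+0.77408·0.553) = 1.32708/1.42806624 = 0.92928c.

0.9293c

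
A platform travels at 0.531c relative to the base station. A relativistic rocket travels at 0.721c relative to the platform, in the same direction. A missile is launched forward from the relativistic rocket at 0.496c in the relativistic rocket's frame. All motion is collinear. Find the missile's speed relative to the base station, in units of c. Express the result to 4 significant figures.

Compose velocities in two stages. Stage 1 (into S'): u₁ = (0.496+0.721)/(1+0.496×0.721) = 0.89642.
Stage 2 (into S): u = (0.89642+0.531)/(1+0.89642×0.531) = 0.96709, so the speed is 0.9671c.

0.9671c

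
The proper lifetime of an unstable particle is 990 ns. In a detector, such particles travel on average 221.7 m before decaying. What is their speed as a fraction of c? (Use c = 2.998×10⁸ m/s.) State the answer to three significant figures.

0.598c

Lab distance = (lab lifetime)·v = γτ·βc, so βγ = d/(cτ) = 221.7/(2.998×10⁸ × 9.900×10^-7) = 0.74696.
With βγ = 0.74696: γ² = 1 + (βγ)² = 1.557949, and β = (βγ)/γ = 0.74696/1.24818 = 0.598.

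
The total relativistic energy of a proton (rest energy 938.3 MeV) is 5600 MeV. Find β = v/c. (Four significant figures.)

0.9859

γ = E/(mc²) = 5600/938.3 = 5.9682.
β = √(1 − 1/γ²) = √(1 − 0.0280746) = √0.9719254 = 0.9859.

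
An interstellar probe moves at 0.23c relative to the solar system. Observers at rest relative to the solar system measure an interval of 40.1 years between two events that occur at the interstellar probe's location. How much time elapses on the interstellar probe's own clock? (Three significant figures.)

With β = 0.23, γ = 1/√(1 − 0.23²) = 1/√0.9471 = 1.0275.
The moving clock records proper time: Δτ = Δt/γ = 40.1/1.0275 = 39.0 years.

39.0 years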